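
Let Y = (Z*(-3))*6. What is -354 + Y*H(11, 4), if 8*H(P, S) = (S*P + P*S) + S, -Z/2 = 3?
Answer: 888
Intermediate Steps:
Z = -6 (Z = -2*3 = -6)
Y = 108 (Y = -6*(-3)*6 = 18*6 = 108)
H(P, S) = S/8 + P*S/4 (H(P, S) = ((S*P + P*S) + S)/8 = ((P*S + P*S) + S)/8 = (2*P*S + S)/8 = (S + 2*P*S)/8 = S/8 + P*S/4)
-354 + Y*H(11, 4) = -354 + 108*((1/8)*4*(1 + 2*11)) = -354 + 108*((1/8)*4*(1 + 22)) = -354 + 108*((1/8)*4*23) = -354 + 108*(23/2) = -354 + 1242 = 888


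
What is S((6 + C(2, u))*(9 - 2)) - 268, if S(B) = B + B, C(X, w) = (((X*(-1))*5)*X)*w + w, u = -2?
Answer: 348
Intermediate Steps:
C(X, w) = w - 5*w*X² (C(X, w) = ((-X*5)*X)*w + w = ((-5*X)*X)*w + w = (-5*X²)*w + w = -5*w*X² + w = w - 5*w*X²)
S(B) = 2*B
S((6 + C(2, u))*(9 - 2)) - 268 = 2*((6 - 2*(1 - 5*2²))*(9 - 2)) - 268 = 2*((6 - 2*(1 - 5*4))*7) - 268 = 2*((6 - 2*(1 - 20))*7) - 268 = 2*((6 - 2*(-19))*7) - 268 = 2*((6 + 38)*7) - 268 = 2*(44*7) - 268 = 2*308 - 268 = 616 - 268 = 348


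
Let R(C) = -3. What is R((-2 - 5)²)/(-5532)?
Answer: 1/1844 ≈ 0.00054230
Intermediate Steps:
R((-2 - 5)²)/(-5532) = -3/(-5532) = -3*(-1/5532) = 1/1844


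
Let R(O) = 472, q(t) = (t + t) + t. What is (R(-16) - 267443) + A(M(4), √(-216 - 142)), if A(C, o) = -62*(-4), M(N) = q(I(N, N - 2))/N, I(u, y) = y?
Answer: -266723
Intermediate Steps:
q(t) = 3*t (q(t) = 2*t + t = 3*t)
M(N) = (-6 + 3*N)/N (M(N) = (3*(N - 2))/N = (3*(-2 + N))/N = (-6 + 3*N)/N)
A(C, o) = 248
(R(-16) - 267443) + A(M(4), √(-216 - 142)) = (472 - 267443) + 248 = -266971 + 248 = -266723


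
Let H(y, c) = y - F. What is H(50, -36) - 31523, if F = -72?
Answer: -31401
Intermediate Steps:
H(y, c) = 72 + y (H(y, c) = y - 1*(-72) = y + 72 = 72 + y)
H(50, -36) - 31523 = (72 + 50) - 31523 = 122 - 31523 = -31401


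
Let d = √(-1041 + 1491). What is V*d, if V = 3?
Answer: 45*√2 ≈ 63.640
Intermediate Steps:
d = 15*√2 (d = √450 = 15*√2 ≈ 21.213)
V*d = 3*(15*√2) = 45*√2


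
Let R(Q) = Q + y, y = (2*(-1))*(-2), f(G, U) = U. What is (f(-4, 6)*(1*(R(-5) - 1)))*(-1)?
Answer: 12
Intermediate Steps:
y = 4 (y = -2*(-2) = 4)
R(Q) = 4 + Q (R(Q) = Q + 4 = 4 + Q)
(f(-4, 6)*(1*(R(-5) - 1)))*(-1) = (6*(1*((4 - 5) - 1)))*(-1) = (6*(1*(-1 - 1)))*(-1) = (6*(1*(-2)))*(-1) = (6*(-2))*(-1) = -12*(-1) = 12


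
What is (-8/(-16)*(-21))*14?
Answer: -147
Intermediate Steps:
(-8/(-16)*(-21))*14 = (-8*(-1/16)*(-21))*14 = ((½)*(-21))*14 = -21/2*14 = -147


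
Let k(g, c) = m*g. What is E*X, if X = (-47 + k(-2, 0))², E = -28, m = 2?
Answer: -72828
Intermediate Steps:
k(g, c) = 2*g
X = 2601 (X = (-47 + 2*(-2))² = (-47 - 4)² = (-51)² = 2601)
E*X = -28*2601 = -72828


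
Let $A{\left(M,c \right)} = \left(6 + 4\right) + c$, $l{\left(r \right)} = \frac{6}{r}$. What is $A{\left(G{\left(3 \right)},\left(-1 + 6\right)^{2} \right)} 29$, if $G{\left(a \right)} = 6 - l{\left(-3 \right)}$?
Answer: $1015$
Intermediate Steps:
$G{\left(a \right)} = 8$ ($G{\left(a \right)} = 6 - \frac{6}{-3} = 6 - 6 \left(- \frac{1}{3}\right) = 6 - -2 = 6 + 2 = 8$)
$A{\left(M,c \right)} = 10 + c$
$A{\left(G{\left(3 \right)},\left(-1 + 6\right)^{2} \right)} 29 = \left(10 + \left(-1 + 6\right)^{2}\right) 29 = \left(10 + 5^{2}\right) 29 = \left(10 + 25\right) 29 = 35 \cdot 29 = 1015$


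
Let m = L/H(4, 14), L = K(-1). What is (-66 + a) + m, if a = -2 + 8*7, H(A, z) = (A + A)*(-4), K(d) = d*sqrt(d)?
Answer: -12 + I/32 ≈ -12.0 + 0.03125*I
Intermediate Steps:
K(d) = d**(3/2)
L = -I (L = (-1)**(3/2) = -I ≈ -1.0*I)
H(A, z) = -8*A (H(A, z) = (2*A)*(-4) = -8*A)
m = I/32 (m = (-I)/((-8*4)) = -I/(-32) = -I*(-1/32) = I/32 ≈ 0.03125*I)
a = 54 (a = -2 + 56 = 54)
(-66 + a) + m = (-66 + 54) + I/32 = -12 + I/32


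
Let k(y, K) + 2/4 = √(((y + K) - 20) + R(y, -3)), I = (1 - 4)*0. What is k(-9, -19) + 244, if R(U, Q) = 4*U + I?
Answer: 487/2 + 2*I*√21 ≈ 243.5 + 9.1651*I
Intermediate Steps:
I = 0 (I = -3*0 = 0)
R(U, Q) = 4*U (R(U, Q) = 4*U + 0 = 4*U)
k(y, K) = -½ + √(-20 + K + 5*y) (k(y, K) = -½ + √(((y + K) - 20) + 4*y) = -½ + √(((K + y) - 20) + 4*y) = -½ + √((-20 + K + y) + 4*y) = -½ + √(-20 + K + 5*y))
k(-9, -19) + 244 = (-½ + √(-20 - 19 + 5*(-9))) + 244 = (-½ + √(-20 - 19 - 45)) + 244 = (-½ + √(-84)) + 244 = (-½ + 2*I*√21) + 244 = 487/2 + 2*I*√21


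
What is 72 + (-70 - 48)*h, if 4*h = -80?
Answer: 2432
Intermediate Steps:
h = -20 (h = (¼)*(-80) = -20)
72 + (-70 - 48)*h = 72 + (-70 - 48)*(-20) = 72 - 118*(-20) = 72 + 2360 = 2432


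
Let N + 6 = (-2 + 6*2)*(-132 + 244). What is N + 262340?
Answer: 263454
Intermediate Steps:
N = 1114 (N = -6 + (-2 + 6*2)*(-132 + 244) = -6 + (-2 + 12)*112 = -6 + 10*112 = -6 + 1120 = 1114)
N + 262340 = 1114 + 262340 = 263454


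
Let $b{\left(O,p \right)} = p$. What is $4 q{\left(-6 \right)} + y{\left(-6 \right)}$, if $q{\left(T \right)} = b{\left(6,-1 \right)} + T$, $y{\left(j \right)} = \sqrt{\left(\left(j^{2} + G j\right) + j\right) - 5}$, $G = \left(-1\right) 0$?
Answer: $-23$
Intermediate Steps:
$G = 0$
$y{\left(j \right)} = \sqrt{-5 + j + j^{2}}$ ($y{\left(j \right)} = \sqrt{\left(\left(j^{2} + 0 j\right) + j\right) - 5} = \sqrt{\left(\left(j^{2} + 0\right) + j\right) - 5} = \sqrt{\left(j^{2} + j\right) - 5} = \sqrt{\left(j + j^{2}\right) - 5} = \sqrt{-5 + j + j^{2}}$)
$q{\left(T \right)} = -1 + T$
$4 q{\left(-6 \right)} + y{\left(-6 \right)} = 4 \left(-1 - 6\right) + \sqrt{-5 - 6 + \left(-6\right)^{2}} = 4 \left(-7\right) + \sqrt{-5 - 6 + 36} = -28 + \sqrt{25} = -28 + 5 = -23$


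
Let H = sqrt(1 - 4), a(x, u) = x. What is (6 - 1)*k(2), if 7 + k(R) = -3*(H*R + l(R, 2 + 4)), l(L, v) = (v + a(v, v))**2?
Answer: -2195 - 30*I*sqrt(3) ≈ -2195.0 - 51.962*I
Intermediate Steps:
H = I*sqrt(3) (H = sqrt(-3) = I*sqrt(3) ≈ 1.732*I)
l(L, v) = 4*v**2 (l(L, v) = (v + v)**2 = (2*v)**2 = 4*v**2)
k(R) = -439 - 3*I*R*sqrt(3) (k(R) = -7 - 3*((I*sqrt(3))*R + 4*(2 + 4)**2) = -7 - 3*(I*R*sqrt(3) + 4*6**2) = -7 - 3*(I*R*sqrt(3) + 4*36) = -7 - 3*(I*R*sqrt(3) + 144) = -7 - 3*(144 + I*R*sqrt(3)) = -7 + (-432 - 3*I*R*sqrt(3)) = -439 - 3*I*R*sqrt(3))
(6 - 1)*k(2) = (6 - 1)*(-439 - 3*I*2*sqrt(3)) = 5*(-439 - 6*I*sqrt(3)) = -2195 - 30*I*sqrt(3)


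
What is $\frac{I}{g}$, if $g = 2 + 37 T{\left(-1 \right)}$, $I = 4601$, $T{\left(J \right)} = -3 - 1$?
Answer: $- \frac{4601}{146} \approx -31.514$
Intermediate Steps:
$T{\left(J \right)} = -4$ ($T{\left(J \right)} = -3 - 1 = -4$)
$g = -146$ ($g = 2 + 37 \left(-4\right) = 2 - 148 = -146$)
$\frac{I}{g} = \frac{4601}{-146} = 4601 \left(- \frac{1}{146}\right) = - \frac{4601}{146}$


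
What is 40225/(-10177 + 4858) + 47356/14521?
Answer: -332220661/77237199 ≈ -4.3013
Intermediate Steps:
40225/(-10177 + 4858) + 47356/14521 = 40225/(-5319) + 47356*(1/14521) = 40225*(-1/5319) + 47356/14521 = -40225/5319 + 47356/14521 = -332220661/77237199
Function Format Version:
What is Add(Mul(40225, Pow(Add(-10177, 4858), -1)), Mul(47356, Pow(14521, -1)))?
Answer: Rational(-332220661, 77237199) ≈ -4.3013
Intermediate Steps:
Add(Mul(40225, Pow(Add(-10177, 4858), -1)), Mul(47356, Pow(14521, -1))) = Add(Mul(40225, Pow(-5319, -1)), Mul(47356, Rational(1, 14521))) = Add(Mul(40225, Rational(-1, 5319)), Rational(47356, 14521)) = Add(Rational(-40225, 5319), Rational(47356, 14521)) = Rational(-332220661, 77237199)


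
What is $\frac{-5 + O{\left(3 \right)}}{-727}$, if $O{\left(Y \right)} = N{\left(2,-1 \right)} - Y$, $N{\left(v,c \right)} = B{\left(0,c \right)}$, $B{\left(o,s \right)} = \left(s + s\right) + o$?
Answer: $\frac{10}{727} \approx 0.013755$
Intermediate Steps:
$B{\left(o,s \right)} = o + 2 s$ ($B{\left(o,s \right)} = 2 s + o = o + 2 s$)
$N{\left(v,c \right)} = 2 c$ ($N{\left(v,c \right)} = 0 + 2 c = 2 c$)
$O{\left(Y \right)} = -2 - Y$ ($O{\left(Y \right)} = 2 \left(-1\right) - Y = -2 - Y$)
$\frac{-5 + O{\left(3 \right)}}{-727} = \frac{-5 - 5}{-727} = \left(-5 - 5\right) \left(- \frac{1}{727}\right) = \left(-10\right) \left(- \frac{1}{727}\right) = \frac{10}{727}$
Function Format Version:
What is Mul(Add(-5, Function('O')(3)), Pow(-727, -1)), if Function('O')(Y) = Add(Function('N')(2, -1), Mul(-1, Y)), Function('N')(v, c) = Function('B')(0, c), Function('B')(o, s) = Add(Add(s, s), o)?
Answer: Rational(10, 727) ≈ 0.013755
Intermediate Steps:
Function('B')(o, s) = Add(o, Mul(2, s)) (Function('B')(o, s) = Add(Mul(2, s), o) = Add(o, Mul(2, s)))
Function('N')(v, c) = Mul(2, c) (Function('N')(v, c) = Add(0, Mul(2, c)) = Mul(2, c))
Function('O')(Y) = Add(-2, Mul(-1, Y)) (Function('O')(Y) = Add(Mul(2, -1), Mul(-1, Y)) = Add(-2, Mul(-1, Y)))
Mul(Add(-5, Function('O')(3)), Pow(-727, -1)) = Mul(Add(-5, Add(-2, Mul(-1, 3))), Pow(-727, -1)) = Mul(Add(-5, Add(-2, -3)), Rational(-1, 727)) = Mul(Add(-5, -5), Rational(-1, 727)) = Mul(-10, Rational(-1, 727)) = Rational(10, 727)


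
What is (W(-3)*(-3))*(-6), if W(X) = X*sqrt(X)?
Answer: -54*I*sqrt(3) ≈ -93.531*I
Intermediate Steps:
W(X) = X**(3/2)
(W(-3)*(-3))*(-6) = ((-3)**(3/2)*(-3))*(-6) = (-3*I*sqrt(3)*(-3))*(-6) = (9*I*sqrt(3))*(-6) = -54*I*sqrt(3)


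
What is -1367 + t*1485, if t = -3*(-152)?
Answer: 675793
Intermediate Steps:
t = 456
-1367 + t*1485 = -1367 + 456*1485 = -1367 + 677160 = 675793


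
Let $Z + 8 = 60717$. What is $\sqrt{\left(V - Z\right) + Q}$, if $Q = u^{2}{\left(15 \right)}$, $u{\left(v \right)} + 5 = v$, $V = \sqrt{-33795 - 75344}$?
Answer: $\sqrt{-60609 + i \sqrt{109139}} \approx 0.6709 + 246.19 i$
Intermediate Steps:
$Z = 60709$ ($Z = -8 + 60717 = 60709$)
$V = i \sqrt{109139}$ ($V = \sqrt{-109139} = i \sqrt{109139} \approx 330.36 i$)
$u{\left(v \right)} = -5 + v$
$Q = 100$ ($Q = \left(-5 + 15\right)^{2} = 10^{2} = 100$)
$\sqrt{\left(V - Z\right) + Q} = \sqrt{\left(i \sqrt{109139} - 60709\right) + 100} = \sqrt{\left(-60709 + i \sqrt{109139}\right) + 100} = \sqrt{-60609 + i \sqrt{109139}}$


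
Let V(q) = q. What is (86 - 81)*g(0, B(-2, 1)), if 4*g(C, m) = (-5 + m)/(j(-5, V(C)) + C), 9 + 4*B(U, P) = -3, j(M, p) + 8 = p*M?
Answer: 5/4 ≈ 1.2500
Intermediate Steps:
j(M, p) = -8 + M*p (j(M, p) = -8 + p*M = -8 + M*p)
B(U, P) = -3 (B(U, P) = -9/4 + (¼)*(-3) = -9/4 - ¾ = -3)
g(C, m) = (-5 + m)/(4*(-8 - 4*C)) (g(C, m) = ((-5 + m)/((-8 - 5*C) + C))/4 = ((-5 + m)/(-8 - 4*C))/4 = (-5 + m)/(4*(-8 - 4*C)))
(86 - 81)*g(0, B(-2, 1)) = (86 - 81)*((5 - 1*(-3))/(16*(2 + 0))) = 5*((1/16)*(5 + 3)/2) = 5*((1/16)*(½)*8) = 5*(¼) = 5/4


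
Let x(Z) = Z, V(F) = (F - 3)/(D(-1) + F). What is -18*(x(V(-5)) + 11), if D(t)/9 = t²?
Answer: -162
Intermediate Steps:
D(t) = 9*t²
V(F) = (-3 + F)/(9 + F) (V(F) = (F - 3)/(9*(-1)² + F) = (-3 + F)/(9*1 + F) = (-3 + F)/(9 + F))
-18*(x(V(-5)) + 11) = -18*((-3 - 5)/(9 - 5) + 11) = -18*(-8/4 + 11) = -18*((¼)*(-8) + 11) = -18*(-2 + 11) = -18*9 = -162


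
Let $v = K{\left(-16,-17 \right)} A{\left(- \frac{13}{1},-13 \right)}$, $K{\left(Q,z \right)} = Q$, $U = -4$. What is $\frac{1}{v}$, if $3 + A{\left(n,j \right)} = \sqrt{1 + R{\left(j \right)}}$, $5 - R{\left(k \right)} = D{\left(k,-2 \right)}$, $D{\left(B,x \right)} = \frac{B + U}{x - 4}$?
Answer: $\frac{9}{280} + \frac{\sqrt{114}}{560} \approx 0.051209$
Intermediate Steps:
$D{\left(B,x \right)} = \frac{-4 + B}{-4 + x}$ ($D{\left(B,x \right)} = \frac{B - 4}{x - 4} = \frac{-4 + B}{-4 + x}$)
$R{\left(k \right)} = \frac{13}{3} + \frac{k}{6}$ ($R{\left(k \right)} = 5 - \frac{-4 + k}{-4 - 2} = 5 - \frac{-4 + k}{-6} = 5 - - \frac{-4 + k}{6} = 5 - \left(\frac{2}{3} - \frac{k}{6}\right) = 5 + \left(- \frac{2}{3} + \frac{k}{6}\right) = \frac{13}{3} + \frac{k}{6}$)
$A{\left(n,j \right)} = -3 + \sqrt{\frac{16}{3} + \frac{j}{6}}$ ($A{\left(n,j \right)} = -3 + \sqrt{1 + \left(\frac{13}{3} + \frac{j}{6}\right)} = -3 + \sqrt{\frac{16}{3} + \frac{j}{6}}$)
$v = 48 - \frac{8 \sqrt{114}}{3}$ ($v = - 16 \left(-3 + \frac{\sqrt{192 + 6 \left(-13\right)}}{6}\right) = - 16 \left(-3 + \frac{\sqrt{192 - 78}}{6}\right) = - 16 \left(-3 + \frac{\sqrt{114}}{6}\right) = 48 - \frac{8 \sqrt{114}}{3} \approx 19.528$)
$\frac{1}{v} = \frac{1}{48 - \frac{8 \sqrt{114}}{3}}$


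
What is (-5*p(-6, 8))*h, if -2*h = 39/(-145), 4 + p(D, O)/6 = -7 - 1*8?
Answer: 2223/29 ≈ 76.655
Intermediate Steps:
p(D, O) = -114 (p(D, O) = -24 + 6*(-7 - 1*8) = -24 + 6*(-7 - 8) = -24 + 6*(-15) = -24 - 90 = -114)
h = 39/290 (h = -39/(2*(-145)) = -39*(-1)/(2*145) = -½*(-39/145) = 39/290 ≈ 0.13448)
(-5*p(-6, 8))*h = -5*(-114)*(39/290) = 570*(39/290) = 2223/29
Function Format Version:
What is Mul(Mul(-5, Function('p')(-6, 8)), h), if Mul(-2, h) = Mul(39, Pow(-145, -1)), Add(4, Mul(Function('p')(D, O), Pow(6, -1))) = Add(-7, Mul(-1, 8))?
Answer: Rational(2223, 29) ≈ 76.655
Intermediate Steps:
Function('p')(D, O) = -114 (Function('p')(D, O) = Add(-24, Mul(6, Add(-7, Mul(-1, 8)))) = Add(-24, Mul(6, Add(-7, -8))) = Add(-24, Mul(6, -15)) = Add(-24, -90) = -114)
h = Rational(39, 290) (h = Mul(Rational(-1, 2), Mul(39, Pow(-145, -1))) = Mul(Rational(-1, 2), Mul(39, Rational(-1, 145))) = Mul(Rational(-1, 2), Rational(-39, 145)) = Rational(39, 290) ≈ 0.13448)
Mul(Mul(-5, Function('p')(-6, 8)), h) = Mul(Mul(-5, -114), Rational(39, 290)) = Mul(570, Rational(39, 290)) = Rational(2223, 29)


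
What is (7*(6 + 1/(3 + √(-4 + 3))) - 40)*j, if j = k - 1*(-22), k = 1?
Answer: 943/10 - 161*I/10 ≈ 94.3 - 16.1*I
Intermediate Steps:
j = 23 (j = 1 - 1*(-22) = 1 + 22 = 23)
(7*(6 + 1/(3 + √(-4 + 3))) - 40)*j = (7*(6 + 1/(3 + √(-4 + 3))) - 40)*23 = (7*(6 + 1/(3 + √(-1))) - 40)*23 = (7*(6 + 1/(3 + I)) - 40)*23 = (7*(6 + (3 - I)/10) - 40)*23 = ((42 + 7*(3 - I)/10) - 40)*23 = (2 + 7*(3 - I)/10)*23 = 46 + 161*(3 - I)/10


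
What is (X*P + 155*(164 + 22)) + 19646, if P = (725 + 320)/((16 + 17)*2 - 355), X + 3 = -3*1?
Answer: 14015834/289 ≈ 48498.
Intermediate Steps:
X = -6 (X = -3 - 3*1 = -3 - 3 = -6)
P = -1045/289 (P = 1045/(33*2 - 355) = 1045/(66 - 355) = 1045/(-289) = 1045*(-1/289) = -1045/289 ≈ -3.6159)
(X*P + 155*(164 + 22)) + 19646 = (-6*(-1045/289) + 155*(164 + 22)) + 19646 = (6270/289 + 155*186) + 19646 = (6270/289 + 28830) + 19646 = 8338140/289 + 19646 = 14015834/289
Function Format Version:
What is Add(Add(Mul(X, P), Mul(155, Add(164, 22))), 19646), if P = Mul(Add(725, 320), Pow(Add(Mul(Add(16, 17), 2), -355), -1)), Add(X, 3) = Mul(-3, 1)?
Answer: Rational(14015834, 289) ≈ 48498.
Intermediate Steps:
X = -6 (X = Add(-3, Mul(-3, 1)) = Add(-3, -3) = -6)
P = Rational(-1045, 289) (P = Mul(1045, Pow(Add(Mul(33, 2), -355), -1)) = Mul(1045, Pow(Add(66, -355), -1)) = Mul(1045, Pow(-289, -1)) = Mul(1045, Rational(-1, 289)) = Rational(-1045, 289) ≈ -3.6159)
Add(Add(Mul(X, P), Mul(155, Add(164, 22))), 19646) = Add(Add(Mul(-6, Rational(-1045, 289)), Mul(155, Add(164, 22))), 19646) = Add(Add(Rational(6270, 289), Mul(155, 186)), 19646) = Add(Add(Rational(6270, 289), 28830), 19646) = Add(Rational(8338140, 289), 19646) = Rational(14015834, 289)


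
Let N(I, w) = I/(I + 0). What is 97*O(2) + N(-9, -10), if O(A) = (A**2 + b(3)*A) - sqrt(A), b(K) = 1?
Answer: 583 - 97*sqrt(2) ≈ 445.82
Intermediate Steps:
N(I, w) = 1 (N(I, w) = I/I = 1)
O(A) = A + A**2 - sqrt(A) (O(A) = (A**2 + 1*A) - sqrt(A) = (A**2 + A) - sqrt(A) = (A + A**2) - sqrt(A) = A + A**2 - sqrt(A))
97*O(2) + N(-9, -10) = 97*(2 + 2**2 - sqrt(2)) + 1 = 97*(2 + 4 - sqrt(2)) + 1 = 97*(6 - sqrt(2)) + 1 = (582 - 97*sqrt(2)) + 1 = 583 - 97*sqrt(2)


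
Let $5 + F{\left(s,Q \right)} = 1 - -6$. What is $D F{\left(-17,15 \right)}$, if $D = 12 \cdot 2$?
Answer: $48$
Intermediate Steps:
$F{\left(s,Q \right)} = 2$ ($F{\left(s,Q \right)} = -5 + \left(1 - -6\right) = -5 + \left(1 + 6\right) = -5 + 7 = 2$)
$D = 24$
$D F{\left(-17,15 \right)} = 24 \cdot 2 = 48$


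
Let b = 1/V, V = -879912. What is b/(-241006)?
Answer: 1/212064071472 ≈ 4.7156e-12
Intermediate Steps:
b = -1/879912 (b = 1/(-879912) = -1/879912 ≈ -1.1365e-6)
b/(-241006) = -1/879912/(-241006) = -1/879912*(-1/241006) = 1/212064071472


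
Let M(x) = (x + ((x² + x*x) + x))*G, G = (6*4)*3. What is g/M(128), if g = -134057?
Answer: -134057/2377728 ≈ -0.056380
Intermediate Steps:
G = 72 (G = 24*3 = 72)
M(x) = 144*x + 144*x² (M(x) = (x + ((x² + x*x) + x))*72 = (x + ((x² + x²) + x))*72 = (x + (2*x² + x))*72 = (x + (x + 2*x²))*72 = (2*x + 2*x²)*72 = 144*x + 144*x²)
g/M(128) = -134057*1/(18432*(1 + 128)) = -134057/(144*128*129) = -134057/2377728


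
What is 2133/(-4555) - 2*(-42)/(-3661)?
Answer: -1170219/2382265 ≈ -0.49122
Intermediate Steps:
2133/(-4555) - 2*(-42)/(-3661) = 2133*(-1/4555) + 84*(-1/3661) = -2133/4555 - 12/523 = -1170219/2382265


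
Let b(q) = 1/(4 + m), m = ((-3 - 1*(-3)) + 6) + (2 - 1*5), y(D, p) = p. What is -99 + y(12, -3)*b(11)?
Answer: -696/7 ≈ -99.429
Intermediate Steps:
m = 3 (m = ((-3 + 3) + 6) + (2 - 5) = (0 + 6) - 3 = 6 - 3 = 3)
b(q) = ⅐ (b(q) = 1/(4 + 3) = 1/7 = ⅐)
-99 + y(12, -3)*b(11) = -99 - 3*⅐ = -99 - 3/7 = -696/7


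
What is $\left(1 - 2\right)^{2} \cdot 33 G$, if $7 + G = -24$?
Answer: $-1023$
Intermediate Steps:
$G = -31$ ($G = -7 - 24 = -31$)
$\left(1 - 2\right)^{2} \cdot 33 G = \left(1 - 2\right)^{2} \cdot 33 \left(-31\right) = \left(-1\right)^{2} \cdot 33 \left(-31\right) = 1 \cdot 33 \left(-31\right) = 33 \left(-31\right) = -1023$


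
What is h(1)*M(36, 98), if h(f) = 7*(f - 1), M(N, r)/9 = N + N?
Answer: 0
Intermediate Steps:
M(N, r) = 18*N (M(N, r) = 9*(N + N) = 9*(2*N) = 18*N)
h(f) = -7 + 7*f (h(f) = 7*(-1 + f) = -7 + 7*f)
h(1)*M(36, 98) = (-7 + 7*1)*(18*36) = (-7 + 7)*648 = 0*648 = 0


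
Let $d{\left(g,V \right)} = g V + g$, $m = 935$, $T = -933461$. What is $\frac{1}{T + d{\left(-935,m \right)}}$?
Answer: $- \frac{1}{1808621} \approx -5.5291 \cdot 10^{-7}$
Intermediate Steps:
$d{\left(g,V \right)} = g + V g$ ($d{\left(g,V \right)} = V g + g = g + V g$)
$\frac{1}{T + d{\left(-935,m \right)}} = \frac{1}{-933461 - 935 \left(1 + 935\right)} = \frac{1}{-933461 - 875160} = \frac{1}{-1808621} = - \frac{1}{1808621}$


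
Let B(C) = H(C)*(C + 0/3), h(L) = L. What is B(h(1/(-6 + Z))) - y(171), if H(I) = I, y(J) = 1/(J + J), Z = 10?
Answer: 163/2736 ≈ 0.059576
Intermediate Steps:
y(J) = 1/(2*J)
B(C) = C² (B(C) = C*(C + 0/3) = C*(C + 0*(⅓)) = C*(C + 0) = C*C = C²)
B(h(1/(-6 + Z))) - y(171) = (1/(-6 + 10))² - 1/(2*171) = (1/4)² - 1/(2*171) = (¼)² - 1*1/342 = 1/16 - 1/342 = 163/2736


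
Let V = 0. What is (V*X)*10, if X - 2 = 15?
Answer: 0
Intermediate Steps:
X = 17 (X = 2 + 15 = 17)
(V*X)*10 = (0*17)*10 = 0*10 = 0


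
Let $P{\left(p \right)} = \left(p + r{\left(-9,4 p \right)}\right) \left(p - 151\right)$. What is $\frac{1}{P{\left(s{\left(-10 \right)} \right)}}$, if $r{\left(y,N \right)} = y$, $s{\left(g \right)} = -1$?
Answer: $\frac{1}{1520} \approx 0.00065789$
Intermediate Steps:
$P{\left(p \right)} = \left(-151 + p\right) \left(-9 + p\right)$ ($P{\left(p \right)} = \left(p - 9\right) \left(p - 151\right) = \left(-9 + p\right) \left(-151 + p\right) = \left(-151 + p\right) \left(-9 + p\right)$)
$\frac{1}{P{\left(s{\left(-10 \right)} \right)}} = \frac{1}{1359 + \left(-1\right)^{2} - -160} = \frac{1}{1359 + 1 + 160} = \frac{1}{1520}$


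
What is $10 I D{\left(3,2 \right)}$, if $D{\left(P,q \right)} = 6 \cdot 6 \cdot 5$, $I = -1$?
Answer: $-1800$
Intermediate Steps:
$D{\left(P,q \right)} = 180$ ($D{\left(P,q \right)} = 36 \cdot 5 = 180$)
$10 I D{\left(3,2 \right)} = 10 \left(-1\right) 180 = \left(-10\right) 180 = -1800$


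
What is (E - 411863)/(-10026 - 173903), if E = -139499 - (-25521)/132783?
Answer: 24403824975/8140881469 ≈ 2.9977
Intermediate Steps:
E = -6174356732/44261 (E = -139499 - (-25521)/132783 = -139499 - 1*(-8507/44261) = -139499 + 8507/44261 = -6174356732/44261 ≈ -1.3950e+5)
(E - 411863)/(-10026 - 173903) = (-6174356732/44261 - 411863)/(-10026 - 173903) = -24403824975/44261/(-183929) = -24403824975/44261*(-1/183929) = 24403824975/8140881469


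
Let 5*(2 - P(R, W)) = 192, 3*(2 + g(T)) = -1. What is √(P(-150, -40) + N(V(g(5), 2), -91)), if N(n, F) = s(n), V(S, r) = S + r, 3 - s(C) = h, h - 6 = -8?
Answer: I*√785/5 ≈ 5.6036*I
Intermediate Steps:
h = -2 (h = 6 - 8 = -2)
g(T) = -7/3 (g(T) = -2 + (⅓)*(-1) = -2 - ⅓ = -7/3)
P(R, W) = -182/5 (P(R, W) = 2 - ⅕*192 = 2 - 192/5 = -182/5)
s(C) = 5 (s(C) = 3 - 1*(-2) = 3 + 2 = 5)
N(n, F) = 5
√(P(-150, -40) + N(V(g(5), 2), -91)) = √(-182/5 + 5) = √(-157/5) = I*√785/5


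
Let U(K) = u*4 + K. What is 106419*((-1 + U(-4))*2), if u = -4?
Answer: -4469598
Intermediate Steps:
U(K) = -16 + K (U(K) = -4*4 + K = -16 + K)
106419*((-1 + U(-4))*2) = 106419*((-1 + (-16 - 4))*2) = 106419*((-1 - 20)*2) = 106419*(-21*2) = 106419*(-42) = -4469598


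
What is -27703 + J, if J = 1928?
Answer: -25775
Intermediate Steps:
-27703 + J = -27703 + 1928 = -25775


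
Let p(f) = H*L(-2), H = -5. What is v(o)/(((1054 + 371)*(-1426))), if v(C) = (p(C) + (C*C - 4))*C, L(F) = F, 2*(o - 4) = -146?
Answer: 4767/29450 ≈ 0.16187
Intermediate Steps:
o = -69 (o = 4 + (½)*(-146) = 4 - 73 = -69)
p(f) = 10 (p(f) = -5*(-2) = 10)
v(C) = C*(6 + C²) (v(C) = (10 + (C*C - 4))*C = (10 + (C² - 4))*C = (10 + (-4 + C²))*C = (6 + C²)*C = C*(6 + C²))
v(o)/(((1054 + 371)*(-1426))) = (-69*(6 + (-69)²))/(((1054 + 371)*(-1426))) = (-69*(6 + 4761))/((1425*(-1426))) = -69*4767/(-2032050) = -328923*(-1/2032050) = 4767/29450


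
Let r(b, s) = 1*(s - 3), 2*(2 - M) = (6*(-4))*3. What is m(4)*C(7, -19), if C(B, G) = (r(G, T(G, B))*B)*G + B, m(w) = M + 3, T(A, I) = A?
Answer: 120253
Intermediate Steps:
M = 38 (M = 2 - 6*(-4)*3/2 = 2 - (-12)*3 = 2 - ½*(-72) = 2 + 36 = 38)
r(b, s) = -3 + s (r(b, s) = 1*(-3 + s) = -3 + s)
m(w) = 41 (m(w) = 38 + 3 = 41)
C(B, G) = B + B*G*(-3 + G) (C(B, G) = ((-3 + G)*B)*G + B = (B*(-3 + G))*G + B = B*G*(-3 + G) + B = B + B*G*(-3 + G))
m(4)*C(7, -19) = 41*(7*(1 - 19*(-3 - 19))) = 41*(7*(1 - 19*(-22))) = 41*(7*(1 + 418)) = 41*(7*419) = 41*2933 = 120253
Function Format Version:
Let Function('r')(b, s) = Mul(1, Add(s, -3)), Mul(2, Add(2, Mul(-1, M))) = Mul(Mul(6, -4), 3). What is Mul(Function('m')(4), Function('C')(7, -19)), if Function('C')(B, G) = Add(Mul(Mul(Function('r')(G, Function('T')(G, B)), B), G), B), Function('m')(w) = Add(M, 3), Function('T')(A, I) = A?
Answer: 120253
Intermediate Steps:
M = 38 (M = Add(2, Mul(Rational(-1, 2), Mul(Mul(6, -4), 3))) = Add(2, Mul(Rational(-1, 2), Mul(-24, 3))) = Add(2, Mul(Rational(-1, 2), -72)) = Add(2, 36) = 38)
Function('r')(b, s) = Add(-3, s) (Function('r')(b, s) = Mul(1, Add(-3, s)) = Add(-3, s))
Function('m')(w) = 41 (Function('m')(w) = Add(38, 3) = 41)
Function('C')(B, G) = Add(B, Mul(B, G, Add(-3, G))) (Function('C')(B, G) = Add(Mul(Mul(Add(-3, G), B), G), B) = Add(Mul(Mul(B, Add(-3, G)), G), B) = Add(Mul(B, G, Add(-3, G)), B) = Add(B, Mul(B, G, Add(-3, G))))
Mul(Function('m')(4), Function('C')(7, -19)) = Mul(41, Mul(7, Add(1, Mul(-19, Add(-3, -19))))) = Mul(41, Mul(7, Add(1, Mul(-19, -22)))) = Mul(41, Mul(7, Add(1, 418))) = Mul(41, Mul(7, 419)) = Mul(41, 2933) = 120253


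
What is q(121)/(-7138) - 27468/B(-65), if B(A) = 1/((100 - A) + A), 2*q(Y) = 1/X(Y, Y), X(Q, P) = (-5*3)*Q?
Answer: -71172169991999/25910940 ≈ -2.7468e+6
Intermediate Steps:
X(Q, P) = -15*Q
q(Y) = -1/(30*Y) (q(Y) = 1/(2*((-15*Y))) = (-1/(15*Y))/2 = -1/(30*Y))
B(A) = 1/100
q(121)/(-7138) - 27468/B(-65) = -1/30/121/(-7138) - 27468/1/100 = -1/30*1/121*(-1/7138) - 27468*100 = -1/3630*(-1/7138) - 2746800 = 1/25910940 - 2746800 = -71172169991999/25910940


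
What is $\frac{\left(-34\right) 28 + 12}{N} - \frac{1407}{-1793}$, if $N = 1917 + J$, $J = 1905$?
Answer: $\frac{1846067}{3426423} \approx 0.53877$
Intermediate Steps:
$N = 3822$ ($N = 1917 + 1905 = 3822$)
$\frac{\left(-34\right) 28 + 12}{N} - \frac{1407}{-1793} = \frac{\left(-34\right) 28 + 12}{3822} - \frac{1407}{-1793} = \left(-952 + 12\right) \frac{1}{3822} - - \frac{1407}{1793} = \left(-940\right) \frac{1}{3822} + \frac{1407}{1793} = - \frac{470}{1911} + \frac{1407}{1793} = \frac{1846067}{3426423}$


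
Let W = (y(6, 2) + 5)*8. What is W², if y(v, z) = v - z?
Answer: 5184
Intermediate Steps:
W = 72 (W = ((6 - 1*2) + 5)*8 = ((6 - 2) + 5)*8 = (4 + 5)*8 = 9*8 = 72)
W² = 72² = 5184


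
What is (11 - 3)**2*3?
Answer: 192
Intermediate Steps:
(11 - 3)**2*3 = 8**2*3 = 64*3 = 192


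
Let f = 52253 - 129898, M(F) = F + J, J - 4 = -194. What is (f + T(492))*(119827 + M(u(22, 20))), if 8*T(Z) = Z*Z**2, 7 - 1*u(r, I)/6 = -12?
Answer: 1773427406541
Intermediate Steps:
J = -190 (J = 4 - 194 = -190)
u(r, I) = 114 (u(r, I) = 42 - 6*(-12) = 42 + 72 = 114)
M(F) = -190 + F (M(F) = F - 190 = -190 + F)
f = -77645
T(Z) = Z**3/8 (T(Z) = (Z*Z**2)/8 = Z**3/8)
(f + T(492))*(119827 + M(u(22, 20))) = (-77645 + (1/8)*492**3)*(119827 + (-190 + 114)) = (-77645 + (1/8)*119095488)*(119827 - 76) = (-77645 + 14886936)*119751 = 14809291*119751 = 1773427406541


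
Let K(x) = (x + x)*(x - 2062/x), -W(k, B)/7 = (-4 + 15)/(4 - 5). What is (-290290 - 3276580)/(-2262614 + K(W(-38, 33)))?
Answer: 356687/225488 ≈ 1.5818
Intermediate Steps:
W(k, B) = 77 (W(k, B) = -7*(-4 + 15)/(4 - 5) = -77/(-1) = -77*(-1) = -7*(-11) = 77)
K(x) = 2*x*(x - 2062/x) (K(x) = (2*x)*(x - 2062/x) = 2*x*(x - 2062/x))
(-290290 - 3276580)/(-2262614 + K(W(-38, 33))) = (-290290 - 3276580)/(-2262614 + (-4124 + 2*77²)) = -3566870/(-2262614 + (-4124 + 2*5929)) = -3566870/(-2262614 + (-4124 + 11858)) = -3566870/(-2262614 + 7734) = -3566870/(-2254880) = -3566870*(-1/2254880) = 356687/225488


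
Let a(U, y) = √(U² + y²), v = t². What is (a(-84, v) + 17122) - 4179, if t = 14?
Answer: 12943 + 28*√58 ≈ 13156.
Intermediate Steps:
v = 196 (v = 14² = 196)
(a(-84, v) + 17122) - 4179 = (√((-84)² + 196²) + 17122) - 4179 = (√(7056 + 38416) + 17122) - 4179 = (√45472 + 17122) - 4179 = (28*√58 + 17122) - 4179 = (17122 + 28*√58) - 4179 = 12943 + 28*√58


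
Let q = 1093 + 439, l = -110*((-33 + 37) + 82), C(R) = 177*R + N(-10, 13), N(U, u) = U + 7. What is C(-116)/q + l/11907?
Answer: -259002965/18241524 ≈ -14.199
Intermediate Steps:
N(U, u) = 7 + U
C(R) = -3 + 177*R (C(R) = 177*R + (7 - 10) = 177*R - 3 = -3 + 177*R)
l = -9460 (l = -110*(4 + 82) = -110*86 = -9460)
q = 1532
C(-116)/q + l/11907 = (-3 + 177*(-116))/1532 - 9460/11907 = (-3 - 20532)*(1/1532) - 9460*1/11907 = -20535*1/1532 - 9460/11907 = -20535/1532 - 9460/11907 = -259002965/18241524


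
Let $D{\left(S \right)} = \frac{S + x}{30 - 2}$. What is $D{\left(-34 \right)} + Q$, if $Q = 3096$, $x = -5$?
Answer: $\frac{86649}{28} \approx 3094.6$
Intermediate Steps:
$D{\left(S \right)} = - \frac{5}{28} + \frac{S}{28}$ ($D{\left(S \right)} = \frac{S - 5}{30 - 2} = \frac{-5 + S}{28} = \left(-5 + S\right) \frac{1}{28} = - \frac{5}{28} + \frac{S}{28}$)
$D{\left(-34 \right)} + Q = \left(- \frac{5}{28} + \frac{1}{28} \left(-34\right)\right) + 3096 = \left(- \frac{5}{28} - \frac{17}{14}\right) + 3096 = - \frac{39}{28} + 3096 = \frac{86649}{28}$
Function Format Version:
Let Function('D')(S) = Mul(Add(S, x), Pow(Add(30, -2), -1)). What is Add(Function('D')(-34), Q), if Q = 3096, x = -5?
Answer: Rational(86649, 28) ≈ 3094.6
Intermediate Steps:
Function('D')(S) = Add(Rational(-5, 28), Mul(Rational(1, 28), S)) (Function('D')(S) = Mul(Add(S, -5), Pow(Add(30, -2), -1)) = Mul(Add(-5, S), Pow(28, -1)) = Mul(Add(-5, S), Rational(1, 28)) = Add(Rational(-5, 28), Mul(Rational(1, 28), S)))
Add(Function('D')(-34), Q) = Add(Add(Rational(-5, 28), Mul(Rational(1, 28), -34)), 3096) = Add(Add(Rational(-5, 28), Rational(-17, 14)), 3096) = Add(Rational(-39, 28), 3096) = Rational(86649, 28)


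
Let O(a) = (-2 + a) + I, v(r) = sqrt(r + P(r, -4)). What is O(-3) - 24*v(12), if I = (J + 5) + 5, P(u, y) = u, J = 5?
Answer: 10 - 48*sqrt(6) ≈ -107.58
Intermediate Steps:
I = 15 (I = (5 + 5) + 5 = 10 + 5 = 15)
v(r) = sqrt(2)*sqrt(r) (v(r) = sqrt(r + r) = sqrt(2*r) = sqrt(2)*sqrt(r))
O(a) = 13 + a (O(a) = (-2 + a) + 15 = 13 + a)
O(-3) - 24*v(12) = (13 - 3) - 24*sqrt(2)*sqrt(12) = 10 - 24*sqrt(2)*2*sqrt(3) = 10 - 48*sqrt(6)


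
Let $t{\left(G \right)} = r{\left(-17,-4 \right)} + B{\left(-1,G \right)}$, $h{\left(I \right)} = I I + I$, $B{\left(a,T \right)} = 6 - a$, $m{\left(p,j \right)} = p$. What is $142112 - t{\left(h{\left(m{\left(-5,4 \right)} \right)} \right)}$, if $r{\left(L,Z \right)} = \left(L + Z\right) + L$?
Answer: $142143$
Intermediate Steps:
$h{\left(I \right)} = I + I^{2}$ ($h{\left(I \right)} = I^{2} + I = I + I^{2}$)
$r{\left(L,Z \right)} = Z + 2 L$
$t{\left(G \right)} = -31$ ($t{\left(G \right)} = \left(-4 + 2 \left(-17\right)\right) + \left(6 - -1\right) = \left(-4 - 34\right) + \left(6 + 1\right) = -38 + 7 = -31$)
$142112 - t{\left(h{\left(m{\left(-5,4 \right)} \right)} \right)} = 142112 - -31 = 142112 + 31 = 142143$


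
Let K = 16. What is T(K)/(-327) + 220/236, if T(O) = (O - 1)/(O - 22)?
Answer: 36265/38586 ≈ 0.93985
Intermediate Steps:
T(O) = (-1 + O)/(-22 + O)
T(K)/(-327) + 220/236 = ((-1 + 16)/(-22 + 16))/(-327) + 220/236 = (15/(-6))*(-1/327) + 220*(1/236) = -⅙*15*(-1/327) + 55/59 = -5/2*(-1/327) + 55/59 = 5/654 + 55/59 = 36265/38586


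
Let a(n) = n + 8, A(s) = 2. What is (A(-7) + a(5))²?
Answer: 225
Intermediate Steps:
a(n) = 8 + n
(A(-7) + a(5))² = (2 + (8 + 5))² = (2 + 13)² = 15² = 225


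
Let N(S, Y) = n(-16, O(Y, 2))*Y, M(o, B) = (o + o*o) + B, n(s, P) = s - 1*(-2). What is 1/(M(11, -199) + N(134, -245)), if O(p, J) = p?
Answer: 1/3363 ≈ 0.00029735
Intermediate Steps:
n(s, P) = 2 + s (n(s, P) = s + 2 = 2 + s)
M(o, B) = B + o + o**2 (M(o, B) = (o + o**2) + B = B + o + o**2)
N(S, Y) = -14*Y (N(S, Y) = (2 - 16)*Y = -14*Y)
1/(M(11, -199) + N(134, -245)) = 1/((-199 + 11 + 11**2) - 14*(-245)) = 1/((-199 + 11 + 121) + 3430) = 1/(-67 + 3430) = 1/3363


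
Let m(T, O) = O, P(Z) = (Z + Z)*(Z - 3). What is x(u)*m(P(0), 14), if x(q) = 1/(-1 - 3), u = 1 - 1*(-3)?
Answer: -7/2 ≈ -3.5000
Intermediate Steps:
P(Z) = 2*Z*(-3 + Z) (P(Z) = (2*Z)*(-3 + Z) = 2*Z*(-3 + Z))
u = 4 (u = 1 + 3 = 4)
x(q) = -1/4 (x(q) = 1/(-4) = -1/4)
x(u)*m(P(0), 14) = -1/4*14 = -7/2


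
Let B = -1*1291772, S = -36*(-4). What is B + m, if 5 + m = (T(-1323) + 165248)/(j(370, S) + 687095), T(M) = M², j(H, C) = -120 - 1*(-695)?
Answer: -888314374013/687670 ≈ -1.2918e+6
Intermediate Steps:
S = 144
j(H, C) = 575 (j(H, C) = -120 + 695 = 575)
m = -1522773/687670 (m = -5 + ((-1323)² + 165248)/(575 + 687095) = -5 + (1750329 + 165248)/687670 = -5 + 1915577*(1/687670) = -5 + 1915577/687670 = -1522773/687670 ≈ -2.2144)
B = -1291772
B + m = -1291772 - 1522773/687670 = -888314374013/687670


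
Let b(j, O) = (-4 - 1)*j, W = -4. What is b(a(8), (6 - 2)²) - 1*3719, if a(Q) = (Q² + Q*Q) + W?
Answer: -4339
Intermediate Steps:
a(Q) = -4 + 2*Q² (a(Q) = (Q² + Q*Q) - 4 = (Q² + Q²) - 4 = 2*Q² - 4 = -4 + 2*Q²)
b(j, O) = -5*j
b(a(8), (6 - 2)²) - 1*3719 = -5*(-4 + 2*8²) - 1*3719 = -5*(-4 + 2*64) - 3719 = -5*(-4 + 128) - 3719 = -5*124 - 3719 = -620 - 3719 = -4339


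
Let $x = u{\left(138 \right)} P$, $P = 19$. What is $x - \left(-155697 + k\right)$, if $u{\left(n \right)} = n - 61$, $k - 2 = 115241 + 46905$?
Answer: $-4988$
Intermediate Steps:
$k = 162148$ ($k = 2 + \left(115241 + 46905\right) = 2 + 162146 = 162148$)
$u{\left(n \right)} = -61 + n$
$x = 1463$ ($x = \left(-61 + 138\right) 19 = 77 \cdot 19 = 1463$)
$x - \left(-155697 + k\right) = 1463 - \left(-155697 + 162148\right) = 1463 - 6451 = -4988$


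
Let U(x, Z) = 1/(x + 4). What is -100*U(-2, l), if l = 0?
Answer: -50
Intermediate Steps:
U(x, Z) = 1/(4 + x)
-100*U(-2, l) = -100/(4 - 2) = -100/2 = -100*1/2 = -50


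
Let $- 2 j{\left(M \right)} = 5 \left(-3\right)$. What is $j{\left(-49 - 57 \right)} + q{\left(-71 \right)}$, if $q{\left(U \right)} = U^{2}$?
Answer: $\frac{10097}{2} \approx 5048.5$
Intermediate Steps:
$j{\left(M \right)} = \frac{15}{2}$ ($j{\left(M \right)} = - \frac{5 \left(-3\right)}{2} = \left(- \frac{1}{2}\right) \left(-15\right) = \frac{15}{2}$)
$j{\left(-49 - 57 \right)} + q{\left(-71 \right)} = \frac{15}{2} + \left(-71\right)^{2} = \frac{15}{2} + 5041 = \frac{10097}{2}$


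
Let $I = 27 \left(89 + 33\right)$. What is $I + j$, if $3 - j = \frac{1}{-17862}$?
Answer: $\frac{58891015}{17862} \approx 3297.0$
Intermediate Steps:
$j = \frac{53587}{17862}$ ($j = 3 - \frac{1}{-17862} = 3 - - \frac{1}{17862} = 3 + \frac{1}{17862} = \frac{53587}{17862} \approx 3.0001$)
$I = 3294$ ($I = 27 \cdot 122 = 3294$)
$I + j = 3294 + \frac{53587}{17862} = \frac{58891015}{17862}$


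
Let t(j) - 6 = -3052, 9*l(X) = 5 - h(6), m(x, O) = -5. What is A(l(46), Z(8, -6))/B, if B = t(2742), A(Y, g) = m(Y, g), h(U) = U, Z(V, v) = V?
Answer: 5/3046 ≈ 0.0016415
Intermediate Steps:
l(X) = -⅑ (l(X) = (5 - 1*6)/9 = (5 - 6)/9 = (⅑)*(-1) = -⅑)
A(Y, g) = -5
t(j) = -3046 (t(j) = 6 - 3052 = -3046)
B = -3046
A(l(46), Z(8, -6))/B = -5/(-3046) = -5*(-1/3046) = 5/3046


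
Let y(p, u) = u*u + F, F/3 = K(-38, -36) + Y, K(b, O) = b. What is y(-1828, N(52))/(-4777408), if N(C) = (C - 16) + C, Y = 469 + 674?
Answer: -11059/4777408 ≈ -0.0023149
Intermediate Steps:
Y = 1143
N(C) = -16 + 2*C (N(C) = (-16 + C) + C = -16 + 2*C)
F = 3315 (F = 3*(-38 + 1143) = 3*1105 = 3315)
y(p, u) = 3315 + u**2 (y(p, u) = u*u + 3315 = u**2 + 3315 = 3315 + u**2)
y(-1828, N(52))/(-4777408) = (3315 + (-16 + 2*52)**2)/(-4777408) = (3315 + (-16 + 104)**2)*(-1/4777408) = (3315 + 88**2)*(-1/4777408) = (3315 + 7744)*(-1/4777408) = 11059*(-1/4777408) = -11059/4777408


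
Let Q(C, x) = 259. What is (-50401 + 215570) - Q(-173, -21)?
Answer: 164910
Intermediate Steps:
(-50401 + 215570) - Q(-173, -21) = (-50401 + 215570) - 1*259 = 165169 - 259 = 164910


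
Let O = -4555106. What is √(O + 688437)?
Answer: I*√3866669 ≈ 1966.4*I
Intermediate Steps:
√(O + 688437) = √(-4555106 + 688437) = √(-3866669) = I*√3866669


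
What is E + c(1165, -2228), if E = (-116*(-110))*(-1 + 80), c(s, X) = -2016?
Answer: 1006024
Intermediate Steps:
E = 1008040 (E = 12760*79 = 1008040)
E + c(1165, -2228) = 1008040 - 2016 = 1006024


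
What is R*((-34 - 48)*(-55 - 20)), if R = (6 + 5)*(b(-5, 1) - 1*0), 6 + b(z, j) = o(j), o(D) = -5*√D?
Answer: -744150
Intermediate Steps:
b(z, j) = -6 - 5*√j
R = -121 (R = (6 + 5)*((-6 - 5*√1) - 1*0) = 11*((-6 - 5*1) + 0) = 11*((-6 - 5) + 0) = 11*(-11 + 0) = 11*(-11) = -121)
R*((-34 - 48)*(-55 - 20)) = -121*(-34 - 48)*(-55 - 20) = -(-9922)*(-75) = -121*6150 = -744150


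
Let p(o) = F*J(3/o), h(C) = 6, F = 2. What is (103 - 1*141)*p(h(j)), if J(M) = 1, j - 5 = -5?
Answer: -76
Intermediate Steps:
j = 0 (j = 5 - 5 = 0)
p(o) = 2 (p(o) = 2*1 = 2)
(103 - 1*141)*p(h(j)) = (103 - 1*141)*2 = (103 - 141)*2 = -38*2 = -76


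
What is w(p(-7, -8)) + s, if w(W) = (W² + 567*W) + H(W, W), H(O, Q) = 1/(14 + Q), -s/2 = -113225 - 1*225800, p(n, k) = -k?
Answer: 15018301/22 ≈ 6.8265e+5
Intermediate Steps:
s = 678050 (s = -2*(-113225 - 1*225800) = -2*(-113225 - 225800) = -2*(-339025) = 678050)
w(W) = W² + 1/(14 + W) + 567*W (w(W) = (W² + 567*W) + 1/(14 + W) = W² + 1/(14 + W) + 567*W)
w(p(-7, -8)) + s = (1 + (-1*(-8))*(14 - 1*(-8))*(567 - 1*(-8)))/(14 - 1*(-8)) + 678050 = (1 + 8*(14 + 8)*(567 + 8))/(14 + 8) + 678050 = (1 + 8*22*575)/22 + 678050 = (1 + 101200)/22 + 678050 = (1/22)*101201 + 678050 = 101201/22 + 678050 = 15018301/22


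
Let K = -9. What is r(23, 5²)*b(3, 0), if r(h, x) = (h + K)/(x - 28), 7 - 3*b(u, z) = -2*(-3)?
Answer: -14/9 ≈ -1.5556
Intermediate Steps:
b(u, z) = ⅓ (b(u, z) = 7/3 - (-2)*(-3)/3 = 7/3 - ⅓*6 = 7/3 - 2 = ⅓)
r(h, x) = (-9 + h)/(-28 + x) (r(h, x) = (h - 9)/(x - 28) = (-9 + h)/(-28 + x))
r(23, 5²)*b(3, 0) = ((-9 + 23)/(-28 + 5²))*(⅓) = (14/(-28 + 25))*(⅓) = (14/(-3))*(⅓) = -⅓*14*(⅓) = -14/3*⅓ = -14/9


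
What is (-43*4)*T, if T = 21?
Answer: -3612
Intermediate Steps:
(-43*4)*T = -43*4*21 = -172*21 = -3612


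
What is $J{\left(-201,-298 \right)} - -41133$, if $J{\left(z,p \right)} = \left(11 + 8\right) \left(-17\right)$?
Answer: $40810$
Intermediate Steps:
$J{\left(z,p \right)} = -323$ ($J{\left(z,p \right)} = 19 \left(-17\right) = -323$)
$J{\left(-201,-298 \right)} - -41133 = -323 - -41133 = -323 + 41133 = 40810$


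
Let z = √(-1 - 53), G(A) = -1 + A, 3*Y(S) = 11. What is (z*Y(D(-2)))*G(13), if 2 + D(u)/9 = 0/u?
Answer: 132*I*√6 ≈ 323.33*I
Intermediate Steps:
D(u) = -18 (D(u) = -18 + 9*(0/u) = -18 + 9*0 = -18 + 0 = -18)
Y(S) = 11/3 (Y(S) = (⅓)*11 = 11/3)
z = 3*I*√6 (z = √(-54) = 3*I*√6 ≈ 7.3485*I)
(z*Y(D(-2)))*G(13) = ((3*I*√6)*(11/3))*(-1 + 13) = (11*I*√6)*12 = 132*I*√6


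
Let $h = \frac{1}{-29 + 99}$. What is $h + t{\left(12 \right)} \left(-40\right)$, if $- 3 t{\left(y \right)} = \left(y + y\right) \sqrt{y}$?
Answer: $\frac{1}{70} + 640 \sqrt{3} \approx 1108.5$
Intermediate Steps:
$t{\left(y \right)} = - \frac{2 y^{\frac{3}{2}}}{3}$ ($t{\left(y \right)} = - \frac{\left(y + y\right) \sqrt{y}}{3} = - \frac{2 y \sqrt{y}}{3} = - \frac{2 y^{\frac{3}{2}}}{3}$)
$h = \frac{1}{70} \approx 0.014286$
$h + t{\left(12 \right)} \left(-40\right) = \frac{1}{70} + - \frac{2 \cdot 12^{\frac{3}{2}}}{3} \left(-40\right) = \frac{1}{70} + - \frac{2 \cdot 24 \sqrt{3}}{3} \left(-40\right) = \frac{1}{70} + - 16 \sqrt{3} \left(-40\right) = \frac{1}{70} + 640 \sqrt{3}$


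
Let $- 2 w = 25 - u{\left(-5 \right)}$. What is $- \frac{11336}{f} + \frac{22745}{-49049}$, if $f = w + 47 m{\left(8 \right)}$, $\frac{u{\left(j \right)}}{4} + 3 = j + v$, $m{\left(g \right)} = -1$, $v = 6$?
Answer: $\frac{1109150313}{6229223} \approx 178.06$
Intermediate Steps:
$u{\left(j \right)} = 12 + 4 j$ ($u{\left(j \right)} = -12 + 4 \left(j + 6\right) = -12 + 4 \left(6 + j\right) = -12 + \left(24 + 4 j\right) = 12 + 4 j$)
$w = - \frac{33}{2}$ ($w = - \frac{25 - \left(12 + 4 \left(-5\right)\right)}{2} = - \frac{25 - \left(12 - 20\right)}{2} = - \frac{25 - -8}{2} = - \frac{25 + 8}{2} = \left(- \frac{1}{2}\right) 33 = - \frac{33}{2} \approx -16.5$)
$f = - \frac{127}{2}$ ($f = - \frac{33}{2} + 47 \left(-1\right) = - \frac{33}{2} - 47 = - \frac{127}{2} \approx -63.5$)
$- \frac{11336}{f} + \frac{22745}{-49049} = - \frac{11336}{- \frac{127}{2}} + \frac{22745}{-49049} = \left(-11336\right) \left(- \frac{2}{127}\right) + 22745 \left(- \frac{1}{49049}\right) = \frac{22672}{127} - \frac{22745}{49049} = \frac{1109150313}{6229223}$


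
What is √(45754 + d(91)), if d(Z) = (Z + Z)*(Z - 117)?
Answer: 3*√4558 ≈ 202.54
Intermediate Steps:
d(Z) = 2*Z*(-117 + Z) (d(Z) = (2*Z)*(-117 + Z) = 2*Z*(-117 + Z))
√(45754 + d(91)) = √(45754 + 2*91*(-117 + 91)) = √(45754 + 2*91*(-26)) = √(45754 - 4732) = √41022 = 3*√4558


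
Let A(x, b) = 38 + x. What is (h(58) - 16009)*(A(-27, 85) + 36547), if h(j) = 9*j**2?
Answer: 521572986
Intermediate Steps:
(h(58) - 16009)*(A(-27, 85) + 36547) = (9*58**2 - 16009)*((38 - 27) + 36547) = (9*3364 - 16009)*(11 + 36547) = (30276 - 16009)*36558 = 14267*36558 = 521572986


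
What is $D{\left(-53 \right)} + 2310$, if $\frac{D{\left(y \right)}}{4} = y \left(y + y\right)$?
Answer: $24782$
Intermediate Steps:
$D{\left(y \right)} = 8 y^{2}$ ($D{\left(y \right)} = 4 y \left(y + y\right) = 4 y 2 y = 4 \cdot 2 y^{2} = 8 y^{2}$)
$D{\left(-53 \right)} + 2310 = 8 \left(-53\right)^{2} + 2310 = 8 \cdot 2809 + 2310 = 22472 + 2310 = 24782$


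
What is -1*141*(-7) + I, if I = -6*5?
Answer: 957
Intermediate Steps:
I = -30
-1*141*(-7) + I = -1*141*(-7) - 30 = -141*(-7) - 30 = 987 - 30 = 957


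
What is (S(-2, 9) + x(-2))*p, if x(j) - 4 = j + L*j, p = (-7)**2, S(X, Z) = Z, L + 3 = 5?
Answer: 343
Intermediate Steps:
L = 2 (L = -3 + 5 = 2)
p = 49
x(j) = 4 + 3*j (x(j) = 4 + (j + 2*j) = 4 + 3*j)
(S(-2, 9) + x(-2))*p = (9 + (4 + 3*(-2)))*49 = (9 + (4 - 6))*49 = (9 - 2)*49 = 7*49 = 343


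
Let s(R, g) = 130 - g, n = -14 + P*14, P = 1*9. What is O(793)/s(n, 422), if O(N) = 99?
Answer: -99/292 ≈ -0.33904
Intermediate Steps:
P = 9
n = 112 (n = -14 + 9*14 = -14 + 126 = 112)
O(793)/s(n, 422) = 99/(130 - 1*422) = 99/(130 - 422) = 99/(-292) = 99*(-1/292) = -99/292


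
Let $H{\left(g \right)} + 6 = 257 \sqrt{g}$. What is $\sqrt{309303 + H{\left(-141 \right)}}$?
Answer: $\sqrt{309297 + 257 i \sqrt{141}} \approx 556.15 + 2.744 i$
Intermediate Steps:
$H{\left(g \right)} = -6 + 257 \sqrt{g}$
$\sqrt{309303 + H{\left(-141 \right)}} = \sqrt{309303 - \left(6 - 257 \sqrt{-141}\right)} = \sqrt{309303 - \left(6 - 257 i \sqrt{141}\right)} = \sqrt{309297 + 257 i \sqrt{141}}$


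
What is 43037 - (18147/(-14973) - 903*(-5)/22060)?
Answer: 41204760353/957404 ≈ 43038.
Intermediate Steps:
43037 - (18147/(-14973) - 903*(-5)/22060) = 43037 - (18147*(-1/14973) + 4515*(1/22060)) = 43037 - (-263/217 + 903/4412) = 43037 - 1*(-964405/957404) = 43037 + 964405/957404 = 41204760353/957404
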